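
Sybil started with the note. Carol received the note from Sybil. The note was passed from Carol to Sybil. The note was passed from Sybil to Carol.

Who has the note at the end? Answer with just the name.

Answer: Carol

Derivation:
Tracking the note through each event:
Start: Sybil has the note.
After event 1: Carol has the note.
After event 2: Sybil has the note.
After event 3: Carol has the note.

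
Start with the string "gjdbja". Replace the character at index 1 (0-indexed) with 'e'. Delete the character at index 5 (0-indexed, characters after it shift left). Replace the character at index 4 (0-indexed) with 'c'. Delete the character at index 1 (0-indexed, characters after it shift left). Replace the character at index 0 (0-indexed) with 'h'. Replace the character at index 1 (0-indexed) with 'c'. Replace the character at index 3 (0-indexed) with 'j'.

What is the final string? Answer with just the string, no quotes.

Answer: hcbj

Derivation:
Applying each edit step by step:
Start: "gjdbja"
Op 1 (replace idx 1: 'j' -> 'e'): "gjdbja" -> "gedbja"
Op 2 (delete idx 5 = 'a'): "gedbja" -> "gedbj"
Op 3 (replace idx 4: 'j' -> 'c'): "gedbj" -> "gedbc"
Op 4 (delete idx 1 = 'e'): "gedbc" -> "gdbc"
Op 5 (replace idx 0: 'g' -> 'h'): "gdbc" -> "hdbc"
Op 6 (replace idx 1: 'd' -> 'c'): "hdbc" -> "hcbc"
Op 7 (replace idx 3: 'c' -> 'j'): "hcbc" -> "hcbj"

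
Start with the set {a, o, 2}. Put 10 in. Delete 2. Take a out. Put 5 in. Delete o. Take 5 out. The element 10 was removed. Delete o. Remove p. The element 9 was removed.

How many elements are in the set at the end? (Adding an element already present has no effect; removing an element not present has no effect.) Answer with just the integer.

Answer: 0

Derivation:
Tracking the set through each operation:
Start: {2, a, o}
Event 1 (add 10): added. Set: {10, 2, a, o}
Event 2 (remove 2): removed. Set: {10, a, o}
Event 3 (remove a): removed. Set: {10, o}
Event 4 (add 5): added. Set: {10, 5, o}
Event 5 (remove o): removed. Set: {10, 5}
Event 6 (remove 5): removed. Set: {10}
Event 7 (remove 10): removed. Set: {}
Event 8 (remove o): not present, no change. Set: {}
Event 9 (remove p): not present, no change. Set: {}
Event 10 (remove 9): not present, no change. Set: {}

Final set: {} (size 0)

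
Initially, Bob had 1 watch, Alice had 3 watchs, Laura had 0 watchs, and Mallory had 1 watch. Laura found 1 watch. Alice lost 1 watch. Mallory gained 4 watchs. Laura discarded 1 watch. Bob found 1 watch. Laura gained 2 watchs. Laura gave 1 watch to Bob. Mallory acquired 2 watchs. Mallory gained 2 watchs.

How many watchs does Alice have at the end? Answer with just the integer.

Tracking counts step by step:
Start: Bob=1, Alice=3, Laura=0, Mallory=1
Event 1 (Laura +1): Laura: 0 -> 1. State: Bob=1, Alice=3, Laura=1, Mallory=1
Event 2 (Alice -1): Alice: 3 -> 2. State: Bob=1, Alice=2, Laura=1, Mallory=1
Event 3 (Mallory +4): Mallory: 1 -> 5. State: Bob=1, Alice=2, Laura=1, Mallory=5
Event 4 (Laura -1): Laura: 1 -> 0. State: Bob=1, Alice=2, Laura=0, Mallory=5
Event 5 (Bob +1): Bob: 1 -> 2. State: Bob=2, Alice=2, Laura=0, Mallory=5
Event 6 (Laura +2): Laura: 0 -> 2. State: Bob=2, Alice=2, Laura=2, Mallory=5
Event 7 (Laura -> Bob, 1): Laura: 2 -> 1, Bob: 2 -> 3. State: Bob=3, Alice=2, Laura=1, Mallory=5
Event 8 (Mallory +2): Mallory: 5 -> 7. State: Bob=3, Alice=2, Laura=1, Mallory=7
Event 9 (Mallory +2): Mallory: 7 -> 9. State: Bob=3, Alice=2, Laura=1, Mallory=9

Alice's final count: 2

Answer: 2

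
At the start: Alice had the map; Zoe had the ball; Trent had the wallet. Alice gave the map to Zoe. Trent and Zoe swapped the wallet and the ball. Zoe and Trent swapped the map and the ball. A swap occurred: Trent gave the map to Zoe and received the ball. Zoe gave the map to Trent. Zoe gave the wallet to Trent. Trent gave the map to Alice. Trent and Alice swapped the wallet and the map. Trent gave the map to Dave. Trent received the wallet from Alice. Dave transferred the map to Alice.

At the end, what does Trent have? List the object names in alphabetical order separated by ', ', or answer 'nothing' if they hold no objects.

Tracking all object holders:
Start: map:Alice, ball:Zoe, wallet:Trent
Event 1 (give map: Alice -> Zoe). State: map:Zoe, ball:Zoe, wallet:Trent
Event 2 (swap wallet<->ball: now wallet:Zoe, ball:Trent). State: map:Zoe, ball:Trent, wallet:Zoe
Event 3 (swap map<->ball: now map:Trent, ball:Zoe). State: map:Trent, ball:Zoe, wallet:Zoe
Event 4 (swap map<->ball: now map:Zoe, ball:Trent). State: map:Zoe, ball:Trent, wallet:Zoe
Event 5 (give map: Zoe -> Trent). State: map:Trent, ball:Trent, wallet:Zoe
Event 6 (give wallet: Zoe -> Trent). State: map:Trent, ball:Trent, wallet:Trent
Event 7 (give map: Trent -> Alice). State: map:Alice, ball:Trent, wallet:Trent
Event 8 (swap wallet<->map: now wallet:Alice, map:Trent). State: map:Trent, ball:Trent, wallet:Alice
Event 9 (give map: Trent -> Dave). State: map:Dave, ball:Trent, wallet:Alice
Event 10 (give wallet: Alice -> Trent). State: map:Dave, ball:Trent, wallet:Trent
Event 11 (give map: Dave -> Alice). State: map:Alice, ball:Trent, wallet:Trent

Final state: map:Alice, ball:Trent, wallet:Trent
Trent holds: ball, wallet.

Answer: ball, wallet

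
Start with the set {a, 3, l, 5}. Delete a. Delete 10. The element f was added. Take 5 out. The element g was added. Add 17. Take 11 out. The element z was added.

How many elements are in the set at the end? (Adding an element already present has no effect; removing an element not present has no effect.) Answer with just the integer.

Answer: 6

Derivation:
Tracking the set through each operation:
Start: {3, 5, a, l}
Event 1 (remove a): removed. Set: {3, 5, l}
Event 2 (remove 10): not present, no change. Set: {3, 5, l}
Event 3 (add f): added. Set: {3, 5, f, l}
Event 4 (remove 5): removed. Set: {3, f, l}
Event 5 (add g): added. Set: {3, f, g, l}
Event 6 (add 17): added. Set: {17, 3, f, g, l}
Event 7 (remove 11): not present, no change. Set: {17, 3, f, g, l}
Event 8 (add z): added. Set: {17, 3, f, g, l, z}

Final set: {17, 3, f, g, l, z} (size 6)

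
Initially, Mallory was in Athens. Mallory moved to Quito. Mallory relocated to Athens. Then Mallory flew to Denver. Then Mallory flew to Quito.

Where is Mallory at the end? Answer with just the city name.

Answer: Quito

Derivation:
Tracking Mallory's location:
Start: Mallory is in Athens.
After move 1: Athens -> Quito. Mallory is in Quito.
After move 2: Quito -> Athens. Mallory is in Athens.
After move 3: Athens -> Denver. Mallory is in Denver.
After move 4: Denver -> Quito. Mallory is in Quito.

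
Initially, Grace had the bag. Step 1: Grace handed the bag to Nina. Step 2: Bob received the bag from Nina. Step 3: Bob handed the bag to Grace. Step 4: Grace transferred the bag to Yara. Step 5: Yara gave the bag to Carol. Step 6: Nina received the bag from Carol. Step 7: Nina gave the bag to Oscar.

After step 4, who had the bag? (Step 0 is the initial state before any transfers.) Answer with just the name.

Answer: Yara

Derivation:
Tracking the bag holder through step 4:
After step 0 (start): Grace
After step 1: Nina
After step 2: Bob
After step 3: Grace
After step 4: Yara

At step 4, the holder is Yara.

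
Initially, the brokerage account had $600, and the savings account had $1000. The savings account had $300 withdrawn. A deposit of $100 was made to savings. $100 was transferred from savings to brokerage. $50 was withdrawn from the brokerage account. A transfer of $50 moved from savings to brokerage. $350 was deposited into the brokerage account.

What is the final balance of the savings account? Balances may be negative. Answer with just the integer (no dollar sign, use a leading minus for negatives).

Answer: 650

Derivation:
Tracking account balances step by step:
Start: brokerage=600, savings=1000
Event 1 (withdraw 300 from savings): savings: 1000 - 300 = 700. Balances: brokerage=600, savings=700
Event 2 (deposit 100 to savings): savings: 700 + 100 = 800. Balances: brokerage=600, savings=800
Event 3 (transfer 100 savings -> brokerage): savings: 800 - 100 = 700, brokerage: 600 + 100 = 700. Balances: brokerage=700, savings=700
Event 4 (withdraw 50 from brokerage): brokerage: 700 - 50 = 650. Balances: brokerage=650, savings=700
Event 5 (transfer 50 savings -> brokerage): savings: 700 - 50 = 650, brokerage: 650 + 50 = 700. Balances: brokerage=700, savings=650
Event 6 (deposit 350 to brokerage): brokerage: 700 + 350 = 1050. Balances: brokerage=1050, savings=650

Final balance of savings: 650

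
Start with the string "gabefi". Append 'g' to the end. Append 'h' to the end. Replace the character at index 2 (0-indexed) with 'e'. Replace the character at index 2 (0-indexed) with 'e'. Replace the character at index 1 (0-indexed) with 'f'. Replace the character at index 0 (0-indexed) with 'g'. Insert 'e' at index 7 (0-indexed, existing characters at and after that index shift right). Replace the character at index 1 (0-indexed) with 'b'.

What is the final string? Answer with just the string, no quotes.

Answer: gbeefigeh

Derivation:
Applying each edit step by step:
Start: "gabefi"
Op 1 (append 'g'): "gabefi" -> "gabefig"
Op 2 (append 'h'): "gabefig" -> "gabefigh"
Op 3 (replace idx 2: 'b' -> 'e'): "gabefigh" -> "gaeefigh"
Op 4 (replace idx 2: 'e' -> 'e'): "gaeefigh" -> "gaeefigh"
Op 5 (replace idx 1: 'a' -> 'f'): "gaeefigh" -> "gfeefigh"
Op 6 (replace idx 0: 'g' -> 'g'): "gfeefigh" -> "gfeefigh"
Op 7 (insert 'e' at idx 7): "gfeefigh" -> "gfeefigeh"
Op 8 (replace idx 1: 'f' -> 'b'): "gfeefigeh" -> "gbeefigeh"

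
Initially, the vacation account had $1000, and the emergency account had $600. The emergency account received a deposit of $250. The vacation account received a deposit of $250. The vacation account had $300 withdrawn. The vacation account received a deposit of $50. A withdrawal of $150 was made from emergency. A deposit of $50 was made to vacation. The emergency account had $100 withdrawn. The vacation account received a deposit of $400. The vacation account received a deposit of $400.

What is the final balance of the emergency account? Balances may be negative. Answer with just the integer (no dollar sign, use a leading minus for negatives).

Tracking account balances step by step:
Start: vacation=1000, emergency=600
Event 1 (deposit 250 to emergency): emergency: 600 + 250 = 850. Balances: vacation=1000, emergency=850
Event 2 (deposit 250 to vacation): vacation: 1000 + 250 = 1250. Balances: vacation=1250, emergency=850
Event 3 (withdraw 300 from vacation): vacation: 1250 - 300 = 950. Balances: vacation=950, emergency=850
Event 4 (deposit 50 to vacation): vacation: 950 + 50 = 1000. Balances: vacation=1000, emergency=850
Event 5 (withdraw 150 from emergency): emergency: 850 - 150 = 700. Balances: vacation=1000, emergency=700
Event 6 (deposit 50 to vacation): vacation: 1000 + 50 = 1050. Balances: vacation=1050, emergency=700
Event 7 (withdraw 100 from emergency): emergency: 700 - 100 = 600. Balances: vacation=1050, emergency=600
Event 8 (deposit 400 to vacation): vacation: 1050 + 400 = 1450. Balances: vacation=1450, emergency=600
Event 9 (deposit 400 to vacation): vacation: 1450 + 400 = 1850. Balances: vacation=1850, emergency=600

Final balance of emergency: 600

Answer: 600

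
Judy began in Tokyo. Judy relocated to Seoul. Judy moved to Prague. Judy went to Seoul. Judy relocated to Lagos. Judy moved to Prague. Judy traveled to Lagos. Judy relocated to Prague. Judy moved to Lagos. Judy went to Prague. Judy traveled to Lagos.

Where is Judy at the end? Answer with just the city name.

Answer: Lagos

Derivation:
Tracking Judy's location:
Start: Judy is in Tokyo.
After move 1: Tokyo -> Seoul. Judy is in Seoul.
After move 2: Seoul -> Prague. Judy is in Prague.
After move 3: Prague -> Seoul. Judy is in Seoul.
After move 4: Seoul -> Lagos. Judy is in Lagos.
After move 5: Lagos -> Prague. Judy is in Prague.
After move 6: Prague -> Lagos. Judy is in Lagos.
After move 7: Lagos -> Prague. Judy is in Prague.
After move 8: Prague -> Lagos. Judy is in Lagos.
After move 9: Lagos -> Prague. Judy is in Prague.
After move 10: Prague -> Lagos. Judy is in Lagos.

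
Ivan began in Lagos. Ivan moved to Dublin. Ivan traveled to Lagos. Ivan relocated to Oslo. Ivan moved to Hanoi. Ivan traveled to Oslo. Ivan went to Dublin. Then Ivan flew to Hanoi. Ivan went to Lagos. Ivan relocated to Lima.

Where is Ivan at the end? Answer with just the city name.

Tracking Ivan's location:
Start: Ivan is in Lagos.
After move 1: Lagos -> Dublin. Ivan is in Dublin.
After move 2: Dublin -> Lagos. Ivan is in Lagos.
After move 3: Lagos -> Oslo. Ivan is in Oslo.
After move 4: Oslo -> Hanoi. Ivan is in Hanoi.
After move 5: Hanoi -> Oslo. Ivan is in Oslo.
After move 6: Oslo -> Dublin. Ivan is in Dublin.
After move 7: Dublin -> Hanoi. Ivan is in Hanoi.
After move 8: Hanoi -> Lagos. Ivan is in Lagos.
After move 9: Lagos -> Lima. Ivan is in Lima.

Answer: Lima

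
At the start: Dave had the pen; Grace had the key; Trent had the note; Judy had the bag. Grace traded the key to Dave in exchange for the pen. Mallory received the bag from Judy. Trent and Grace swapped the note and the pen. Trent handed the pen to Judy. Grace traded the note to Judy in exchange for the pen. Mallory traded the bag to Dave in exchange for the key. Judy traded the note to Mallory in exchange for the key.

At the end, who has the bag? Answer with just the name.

Tracking all object holders:
Start: pen:Dave, key:Grace, note:Trent, bag:Judy
Event 1 (swap key<->pen: now key:Dave, pen:Grace). State: pen:Grace, key:Dave, note:Trent, bag:Judy
Event 2 (give bag: Judy -> Mallory). State: pen:Grace, key:Dave, note:Trent, bag:Mallory
Event 3 (swap note<->pen: now note:Grace, pen:Trent). State: pen:Trent, key:Dave, note:Grace, bag:Mallory
Event 4 (give pen: Trent -> Judy). State: pen:Judy, key:Dave, note:Grace, bag:Mallory
Event 5 (swap note<->pen: now note:Judy, pen:Grace). State: pen:Grace, key:Dave, note:Judy, bag:Mallory
Event 6 (swap bag<->key: now bag:Dave, key:Mallory). State: pen:Grace, key:Mallory, note:Judy, bag:Dave
Event 7 (swap note<->key: now note:Mallory, key:Judy). State: pen:Grace, key:Judy, note:Mallory, bag:Dave

Final state: pen:Grace, key:Judy, note:Mallory, bag:Dave
The bag is held by Dave.

Answer: Dave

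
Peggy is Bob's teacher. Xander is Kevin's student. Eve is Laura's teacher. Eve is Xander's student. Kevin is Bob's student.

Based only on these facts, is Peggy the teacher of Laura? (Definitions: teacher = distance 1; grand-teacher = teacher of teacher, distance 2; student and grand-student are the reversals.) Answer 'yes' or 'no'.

Answer: no

Derivation:
Reconstructing the teacher chain from the given facts:
  Peggy -> Bob -> Kevin -> Xander -> Eve -> Laura
(each arrow means 'teacher of the next')
Positions in the chain (0 = top):
  position of Peggy: 0
  position of Bob: 1
  position of Kevin: 2
  position of Xander: 3
  position of Eve: 4
  position of Laura: 5

Peggy is at position 0, Laura is at position 5; signed distance (j - i) = 5.
'teacher' requires j - i = 1. Actual distance is 5, so the relation does NOT hold.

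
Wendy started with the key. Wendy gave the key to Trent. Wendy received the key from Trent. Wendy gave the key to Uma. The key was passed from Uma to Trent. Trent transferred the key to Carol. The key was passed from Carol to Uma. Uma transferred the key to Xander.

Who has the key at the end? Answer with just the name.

Tracking the key through each event:
Start: Wendy has the key.
After event 1: Trent has the key.
After event 2: Wendy has the key.
After event 3: Uma has the key.
After event 4: Trent has the key.
After event 5: Carol has the key.
After event 6: Uma has the key.
After event 7: Xander has the key.

Answer: Xander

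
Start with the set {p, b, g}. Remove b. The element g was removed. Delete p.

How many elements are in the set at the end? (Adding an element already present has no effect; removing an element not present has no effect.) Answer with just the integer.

Answer: 0

Derivation:
Tracking the set through each operation:
Start: {b, g, p}
Event 1 (remove b): removed. Set: {g, p}
Event 2 (remove g): removed. Set: {p}
Event 3 (remove p): removed. Set: {}

Final set: {} (size 0)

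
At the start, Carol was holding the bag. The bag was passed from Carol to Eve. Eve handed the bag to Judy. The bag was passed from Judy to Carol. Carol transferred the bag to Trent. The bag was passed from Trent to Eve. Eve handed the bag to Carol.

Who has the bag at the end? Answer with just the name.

Tracking the bag through each event:
Start: Carol has the bag.
After event 1: Eve has the bag.
After event 2: Judy has the bag.
After event 3: Carol has the bag.
After event 4: Trent has the bag.
After event 5: Eve has the bag.
After event 6: Carol has the bag.

Answer: Carol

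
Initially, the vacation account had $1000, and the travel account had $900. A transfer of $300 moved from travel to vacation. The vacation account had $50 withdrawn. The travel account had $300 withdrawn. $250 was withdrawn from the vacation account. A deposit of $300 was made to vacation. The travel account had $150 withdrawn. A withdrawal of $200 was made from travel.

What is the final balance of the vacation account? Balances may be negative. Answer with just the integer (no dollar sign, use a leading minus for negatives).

Answer: 1300

Derivation:
Tracking account balances step by step:
Start: vacation=1000, travel=900
Event 1 (transfer 300 travel -> vacation): travel: 900 - 300 = 600, vacation: 1000 + 300 = 1300. Balances: vacation=1300, travel=600
Event 2 (withdraw 50 from vacation): vacation: 1300 - 50 = 1250. Balances: vacation=1250, travel=600
Event 3 (withdraw 300 from travel): travel: 600 - 300 = 300. Balances: vacation=1250, travel=300
Event 4 (withdraw 250 from vacation): vacation: 1250 - 250 = 1000. Balances: vacation=1000, travel=300
Event 5 (deposit 300 to vacation): vacation: 1000 + 300 = 1300. Balances: vacation=1300, travel=300
Event 6 (withdraw 150 from travel): travel: 300 - 150 = 150. Balances: vacation=1300, travel=150
Event 7 (withdraw 200 from travel): travel: 150 - 200 = -50. Balances: vacation=1300, travel=-50

Final balance of vacation: 1300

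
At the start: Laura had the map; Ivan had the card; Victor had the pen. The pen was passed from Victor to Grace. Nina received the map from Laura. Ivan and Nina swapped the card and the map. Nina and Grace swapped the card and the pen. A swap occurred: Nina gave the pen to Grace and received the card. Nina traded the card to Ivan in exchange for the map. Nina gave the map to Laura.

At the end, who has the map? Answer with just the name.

Tracking all object holders:
Start: map:Laura, card:Ivan, pen:Victor
Event 1 (give pen: Victor -> Grace). State: map:Laura, card:Ivan, pen:Grace
Event 2 (give map: Laura -> Nina). State: map:Nina, card:Ivan, pen:Grace
Event 3 (swap card<->map: now card:Nina, map:Ivan). State: map:Ivan, card:Nina, pen:Grace
Event 4 (swap card<->pen: now card:Grace, pen:Nina). State: map:Ivan, card:Grace, pen:Nina
Event 5 (swap pen<->card: now pen:Grace, card:Nina). State: map:Ivan, card:Nina, pen:Grace
Event 6 (swap card<->map: now card:Ivan, map:Nina). State: map:Nina, card:Ivan, pen:Grace
Event 7 (give map: Nina -> Laura). State: map:Laura, card:Ivan, pen:Grace

Final state: map:Laura, card:Ivan, pen:Grace
The map is held by Laura.

Answer: Laura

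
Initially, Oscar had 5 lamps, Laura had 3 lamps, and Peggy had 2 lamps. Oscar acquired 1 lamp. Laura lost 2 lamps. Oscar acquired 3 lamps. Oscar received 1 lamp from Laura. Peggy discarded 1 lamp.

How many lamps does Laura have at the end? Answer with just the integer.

Answer: 0

Derivation:
Tracking counts step by step:
Start: Oscar=5, Laura=3, Peggy=2
Event 1 (Oscar +1): Oscar: 5 -> 6. State: Oscar=6, Laura=3, Peggy=2
Event 2 (Laura -2): Laura: 3 -> 1. State: Oscar=6, Laura=1, Peggy=2
Event 3 (Oscar +3): Oscar: 6 -> 9. State: Oscar=9, Laura=1, Peggy=2
Event 4 (Laura -> Oscar, 1): Laura: 1 -> 0, Oscar: 9 -> 10. State: Oscar=10, Laura=0, Peggy=2
Event 5 (Peggy -1): Peggy: 2 -> 1. State: Oscar=10, Laura=0, Peggy=1

Laura's final count: 0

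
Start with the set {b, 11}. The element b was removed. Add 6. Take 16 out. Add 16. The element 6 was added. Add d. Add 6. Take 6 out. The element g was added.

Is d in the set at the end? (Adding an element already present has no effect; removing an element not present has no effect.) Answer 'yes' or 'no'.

Tracking the set through each operation:
Start: {11, b}
Event 1 (remove b): removed. Set: {11}
Event 2 (add 6): added. Set: {11, 6}
Event 3 (remove 16): not present, no change. Set: {11, 6}
Event 4 (add 16): added. Set: {11, 16, 6}
Event 5 (add 6): already present, no change. Set: {11, 16, 6}
Event 6 (add d): added. Set: {11, 16, 6, d}
Event 7 (add 6): already present, no change. Set: {11, 16, 6, d}
Event 8 (remove 6): removed. Set: {11, 16, d}
Event 9 (add g): added. Set: {11, 16, d, g}

Final set: {11, 16, d, g} (size 4)
d is in the final set.

Answer: yes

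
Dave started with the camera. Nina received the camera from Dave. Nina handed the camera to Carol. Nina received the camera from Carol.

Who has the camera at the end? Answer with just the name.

Tracking the camera through each event:
Start: Dave has the camera.
After event 1: Nina has the camera.
After event 2: Carol has the camera.
After event 3: Nina has the camera.

Answer: Nina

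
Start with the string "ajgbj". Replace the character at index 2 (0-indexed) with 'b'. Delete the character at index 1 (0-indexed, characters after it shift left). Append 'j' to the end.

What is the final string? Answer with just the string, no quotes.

Applying each edit step by step:
Start: "ajgbj"
Op 1 (replace idx 2: 'g' -> 'b'): "ajgbj" -> "ajbbj"
Op 2 (delete idx 1 = 'j'): "ajbbj" -> "abbj"
Op 3 (append 'j'): "abbj" -> "abbjj"

Answer: abbjj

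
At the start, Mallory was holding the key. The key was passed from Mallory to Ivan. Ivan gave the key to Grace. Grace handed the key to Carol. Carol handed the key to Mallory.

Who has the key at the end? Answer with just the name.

Tracking the key through each event:
Start: Mallory has the key.
After event 1: Ivan has the key.
After event 2: Grace has the key.
After event 3: Carol has the key.
After event 4: Mallory has the key.

Answer: Mallory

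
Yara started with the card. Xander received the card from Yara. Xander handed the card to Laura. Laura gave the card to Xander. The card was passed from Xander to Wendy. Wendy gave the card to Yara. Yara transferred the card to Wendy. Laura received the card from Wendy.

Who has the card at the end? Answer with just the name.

Answer: Laura

Derivation:
Tracking the card through each event:
Start: Yara has the card.
After event 1: Xander has the card.
After event 2: Laura has the card.
After event 3: Xander has the card.
After event 4: Wendy has the card.
After event 5: Yara has the card.
After event 6: Wendy has the card.
After event 7: Laura has the card.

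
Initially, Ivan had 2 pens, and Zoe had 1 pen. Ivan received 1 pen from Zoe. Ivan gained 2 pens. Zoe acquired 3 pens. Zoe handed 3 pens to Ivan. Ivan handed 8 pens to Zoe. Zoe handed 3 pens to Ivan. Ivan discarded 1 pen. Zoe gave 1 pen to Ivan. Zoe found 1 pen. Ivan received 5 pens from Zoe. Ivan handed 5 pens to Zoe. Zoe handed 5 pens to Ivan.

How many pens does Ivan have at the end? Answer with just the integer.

Answer: 8

Derivation:
Tracking counts step by step:
Start: Ivan=2, Zoe=1
Event 1 (Zoe -> Ivan, 1): Zoe: 1 -> 0, Ivan: 2 -> 3. State: Ivan=3, Zoe=0
Event 2 (Ivan +2): Ivan: 3 -> 5. State: Ivan=5, Zoe=0
Event 3 (Zoe +3): Zoe: 0 -> 3. State: Ivan=5, Zoe=3
Event 4 (Zoe -> Ivan, 3): Zoe: 3 -> 0, Ivan: 5 -> 8. State: Ivan=8, Zoe=0
Event 5 (Ivan -> Zoe, 8): Ivan: 8 -> 0, Zoe: 0 -> 8. State: Ivan=0, Zoe=8
Event 6 (Zoe -> Ivan, 3): Zoe: 8 -> 5, Ivan: 0 -> 3. State: Ivan=3, Zoe=5
Event 7 (Ivan -1): Ivan: 3 -> 2. State: Ivan=2, Zoe=5
Event 8 (Zoe -> Ivan, 1): Zoe: 5 -> 4, Ivan: 2 -> 3. State: Ivan=3, Zoe=4
Event 9 (Zoe +1): Zoe: 4 -> 5. State: Ivan=3, Zoe=5
Event 10 (Zoe -> Ivan, 5): Zoe: 5 -> 0, Ivan: 3 -> 8. State: Ivan=8, Zoe=0
Event 11 (Ivan -> Zoe, 5): Ivan: 8 -> 3, Zoe: 0 -> 5. State: Ivan=3, Zoe=5
Event 12 (Zoe -> Ivan, 5): Zoe: 5 -> 0, Ivan: 3 -> 8. State: Ivan=8, Zoe=0

Ivan's final count: 8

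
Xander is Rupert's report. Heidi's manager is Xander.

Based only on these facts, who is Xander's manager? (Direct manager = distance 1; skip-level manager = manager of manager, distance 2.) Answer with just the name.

Reconstructing the manager chain from the given facts:
  Rupert -> Xander -> Heidi
(each arrow means 'manager of the next')
Positions in the chain (0 = top):
  position of Rupert: 0
  position of Xander: 1
  position of Heidi: 2

Xander is at position 1; the manager is 1 step up the chain, i.e. position 0: Rupert.

Answer: Rupert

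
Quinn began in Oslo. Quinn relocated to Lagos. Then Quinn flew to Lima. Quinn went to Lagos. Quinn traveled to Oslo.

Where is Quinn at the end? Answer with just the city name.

Tracking Quinn's location:
Start: Quinn is in Oslo.
After move 1: Oslo -> Lagos. Quinn is in Lagos.
After move 2: Lagos -> Lima. Quinn is in Lima.
After move 3: Lima -> Lagos. Quinn is in Lagos.
After move 4: Lagos -> Oslo. Quinn is in Oslo.

Answer: Oslo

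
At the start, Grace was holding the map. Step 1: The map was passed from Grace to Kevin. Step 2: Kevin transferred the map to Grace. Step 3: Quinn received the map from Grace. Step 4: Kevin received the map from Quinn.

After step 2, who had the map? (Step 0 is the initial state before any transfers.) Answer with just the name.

Answer: Grace

Derivation:
Tracking the map holder through step 2:
After step 0 (start): Grace
After step 1: Kevin
After step 2: Grace

At step 2, the holder is Grace.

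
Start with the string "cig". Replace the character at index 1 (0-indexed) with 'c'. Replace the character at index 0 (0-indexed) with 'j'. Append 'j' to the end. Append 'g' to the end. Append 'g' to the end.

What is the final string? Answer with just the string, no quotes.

Answer: jcgjgg

Derivation:
Applying each edit step by step:
Start: "cig"
Op 1 (replace idx 1: 'i' -> 'c'): "cig" -> "ccg"
Op 2 (replace idx 0: 'c' -> 'j'): "ccg" -> "jcg"
Op 3 (append 'j'): "jcg" -> "jcgj"
Op 4 (append 'g'): "jcgj" -> "jcgjg"
Op 5 (append 'g'): "jcgjg" -> "jcgjgg"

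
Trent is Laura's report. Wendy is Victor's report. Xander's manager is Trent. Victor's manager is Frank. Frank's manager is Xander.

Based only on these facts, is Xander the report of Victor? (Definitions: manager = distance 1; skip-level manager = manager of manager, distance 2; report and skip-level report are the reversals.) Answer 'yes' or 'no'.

Reconstructing the manager chain from the given facts:
  Laura -> Trent -> Xander -> Frank -> Victor -> Wendy
(each arrow means 'manager of the next')
Positions in the chain (0 = top):
  position of Laura: 0
  position of Trent: 1
  position of Xander: 2
  position of Frank: 3
  position of Victor: 4
  position of Wendy: 5

Xander is at position 2, Victor is at position 4; signed distance (j - i) = 2.
'report' requires j - i = -1. Actual distance is 2, so the relation does NOT hold.

Answer: no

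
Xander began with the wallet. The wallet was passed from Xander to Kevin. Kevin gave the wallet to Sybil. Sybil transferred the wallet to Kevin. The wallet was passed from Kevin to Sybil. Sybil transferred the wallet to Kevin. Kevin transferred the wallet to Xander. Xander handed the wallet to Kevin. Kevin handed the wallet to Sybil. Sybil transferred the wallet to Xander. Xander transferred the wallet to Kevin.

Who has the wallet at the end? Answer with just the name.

Tracking the wallet through each event:
Start: Xander has the wallet.
After event 1: Kevin has the wallet.
After event 2: Sybil has the wallet.
After event 3: Kevin has the wallet.
After event 4: Sybil has the wallet.
After event 5: Kevin has the wallet.
After event 6: Xander has the wallet.
After event 7: Kevin has the wallet.
After event 8: Sybil has the wallet.
After event 9: Xander has the wallet.
After event 10: Kevin has the wallet.

Answer: Kevin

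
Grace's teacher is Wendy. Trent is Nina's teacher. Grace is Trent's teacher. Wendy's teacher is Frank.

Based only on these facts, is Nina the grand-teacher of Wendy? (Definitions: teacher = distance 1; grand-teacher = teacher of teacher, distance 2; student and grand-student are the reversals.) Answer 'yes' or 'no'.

Answer: no

Derivation:
Reconstructing the teacher chain from the given facts:
  Frank -> Wendy -> Grace -> Trent -> Nina
(each arrow means 'teacher of the next')
Positions in the chain (0 = top):
  position of Frank: 0
  position of Wendy: 1
  position of Grace: 2
  position of Trent: 3
  position of Nina: 4

Nina is at position 4, Wendy is at position 1; signed distance (j - i) = -3.
'grand-teacher' requires j - i = 2. Actual distance is -3, so the relation does NOT hold.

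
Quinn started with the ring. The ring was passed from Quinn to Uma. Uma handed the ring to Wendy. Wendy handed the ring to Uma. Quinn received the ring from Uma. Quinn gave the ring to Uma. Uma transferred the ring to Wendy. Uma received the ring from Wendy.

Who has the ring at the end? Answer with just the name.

Tracking the ring through each event:
Start: Quinn has the ring.
After event 1: Uma has the ring.
After event 2: Wendy has the ring.
After event 3: Uma has the ring.
After event 4: Quinn has the ring.
After event 5: Uma has the ring.
After event 6: Wendy has the ring.
After event 7: Uma has the ring.

Answer: Uma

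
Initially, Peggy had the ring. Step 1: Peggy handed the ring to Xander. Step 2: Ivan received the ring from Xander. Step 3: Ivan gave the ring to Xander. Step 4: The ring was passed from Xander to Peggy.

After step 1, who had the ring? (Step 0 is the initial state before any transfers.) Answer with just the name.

Tracking the ring holder through step 1:
After step 0 (start): Peggy
After step 1: Xander

At step 1, the holder is Xander.

Answer: Xander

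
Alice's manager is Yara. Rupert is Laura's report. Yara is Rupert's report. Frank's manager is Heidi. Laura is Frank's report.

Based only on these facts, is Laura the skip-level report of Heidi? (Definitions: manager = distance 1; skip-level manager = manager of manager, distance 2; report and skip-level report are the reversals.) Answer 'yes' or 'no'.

Answer: yes

Derivation:
Reconstructing the manager chain from the given facts:
  Heidi -> Frank -> Laura -> Rupert -> Yara -> Alice
(each arrow means 'manager of the next')
Positions in the chain (0 = top):
  position of Heidi: 0
  position of Frank: 1
  position of Laura: 2
  position of Rupert: 3
  position of Yara: 4
  position of Alice: 5

Laura is at position 2, Heidi is at position 0; signed distance (j - i) = -2.
'skip-level report' requires j - i = -2. Actual distance is -2, so the relation HOLDS.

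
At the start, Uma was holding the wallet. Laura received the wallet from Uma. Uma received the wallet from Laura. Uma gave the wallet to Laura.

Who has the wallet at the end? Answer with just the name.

Answer: Laura

Derivation:
Tracking the wallet through each event:
Start: Uma has the wallet.
After event 1: Laura has the wallet.
After event 2: Uma has the wallet.
After event 3: Laura has the wallet.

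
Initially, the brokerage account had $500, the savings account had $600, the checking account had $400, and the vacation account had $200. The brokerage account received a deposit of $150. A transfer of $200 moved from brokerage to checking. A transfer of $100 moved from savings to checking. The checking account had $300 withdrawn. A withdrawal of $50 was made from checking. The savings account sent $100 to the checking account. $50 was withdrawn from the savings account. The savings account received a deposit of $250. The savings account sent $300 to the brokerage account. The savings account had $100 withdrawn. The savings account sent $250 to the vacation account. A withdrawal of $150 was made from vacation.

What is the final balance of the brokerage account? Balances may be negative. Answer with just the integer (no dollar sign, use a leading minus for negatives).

Answer: 750

Derivation:
Tracking account balances step by step:
Start: brokerage=500, savings=600, checking=400, vacation=200
Event 1 (deposit 150 to brokerage): brokerage: 500 + 150 = 650. Balances: brokerage=650, savings=600, checking=400, vacation=200
Event 2 (transfer 200 brokerage -> checking): brokerage: 650 - 200 = 450, checking: 400 + 200 = 600. Balances: brokerage=450, savings=600, checking=600, vacation=200
Event 3 (transfer 100 savings -> checking): savings: 600 - 100 = 500, checking: 600 + 100 = 700. Balances: brokerage=450, savings=500, checking=700, vacation=200
Event 4 (withdraw 300 from checking): checking: 700 - 300 = 400. Balances: brokerage=450, savings=500, checking=400, vacation=200
Event 5 (withdraw 50 from checking): checking: 400 - 50 = 350. Balances: brokerage=450, savings=500, checking=350, vacation=200
Event 6 (transfer 100 savings -> checking): savings: 500 - 100 = 400, checking: 350 + 100 = 450. Balances: brokerage=450, savings=400, checking=450, vacation=200
Event 7 (withdraw 50 from savings): savings: 400 - 50 = 350. Balances: brokerage=450, savings=350, checking=450, vacation=200
Event 8 (deposit 250 to savings): savings: 350 + 250 = 600. Balances: brokerage=450, savings=600, checking=450, vacation=200
Event 9 (transfer 300 savings -> brokerage): savings: 600 - 300 = 300, brokerage: 450 + 300 = 750. Balances: brokerage=750, savings=300, checking=450, vacation=200
Event 10 (withdraw 100 from savings): savings: 300 - 100 = 200. Balances: brokerage=750, savings=200, checking=450, vacation=200
Event 11 (transfer 250 savings -> vacation): savings: 200 - 250 = -50, vacation: 200 + 250 = 450. Balances: brokerage=750, savings=-50, checking=450, vacation=450
Event 12 (withdraw 150 from vacation): vacation: 450 - 150 = 300. Balances: brokerage=750, savings=-50, checking=450, vacation=300

Final balance of brokerage: 750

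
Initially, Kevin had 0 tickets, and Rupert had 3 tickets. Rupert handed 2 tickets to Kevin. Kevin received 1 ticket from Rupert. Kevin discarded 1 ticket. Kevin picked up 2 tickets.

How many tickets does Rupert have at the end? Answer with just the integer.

Tracking counts step by step:
Start: Kevin=0, Rupert=3
Event 1 (Rupert -> Kevin, 2): Rupert: 3 -> 1, Kevin: 0 -> 2. State: Kevin=2, Rupert=1
Event 2 (Rupert -> Kevin, 1): Rupert: 1 -> 0, Kevin: 2 -> 3. State: Kevin=3, Rupert=0
Event 3 (Kevin -1): Kevin: 3 -> 2. State: Kevin=2, Rupert=0
Event 4 (Kevin +2): Kevin: 2 -> 4. State: Kevin=4, Rupert=0

Rupert's final count: 0

Answer: 0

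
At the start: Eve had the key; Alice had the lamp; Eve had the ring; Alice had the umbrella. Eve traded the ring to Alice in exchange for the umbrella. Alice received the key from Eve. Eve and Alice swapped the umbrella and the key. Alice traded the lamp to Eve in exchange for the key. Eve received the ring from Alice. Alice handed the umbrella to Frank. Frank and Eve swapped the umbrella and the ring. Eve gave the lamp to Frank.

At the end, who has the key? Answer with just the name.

Tracking all object holders:
Start: key:Eve, lamp:Alice, ring:Eve, umbrella:Alice
Event 1 (swap ring<->umbrella: now ring:Alice, umbrella:Eve). State: key:Eve, lamp:Alice, ring:Alice, umbrella:Eve
Event 2 (give key: Eve -> Alice). State: key:Alice, lamp:Alice, ring:Alice, umbrella:Eve
Event 3 (swap umbrella<->key: now umbrella:Alice, key:Eve). State: key:Eve, lamp:Alice, ring:Alice, umbrella:Alice
Event 4 (swap lamp<->key: now lamp:Eve, key:Alice). State: key:Alice, lamp:Eve, ring:Alice, umbrella:Alice
Event 5 (give ring: Alice -> Eve). State: key:Alice, lamp:Eve, ring:Eve, umbrella:Alice
Event 6 (give umbrella: Alice -> Frank). State: key:Alice, lamp:Eve, ring:Eve, umbrella:Frank
Event 7 (swap umbrella<->ring: now umbrella:Eve, ring:Frank). State: key:Alice, lamp:Eve, ring:Frank, umbrella:Eve
Event 8 (give lamp: Eve -> Frank). State: key:Alice, lamp:Frank, ring:Frank, umbrella:Eve

Final state: key:Alice, lamp:Frank, ring:Frank, umbrella:Eve
The key is held by Alice.

Answer: Alice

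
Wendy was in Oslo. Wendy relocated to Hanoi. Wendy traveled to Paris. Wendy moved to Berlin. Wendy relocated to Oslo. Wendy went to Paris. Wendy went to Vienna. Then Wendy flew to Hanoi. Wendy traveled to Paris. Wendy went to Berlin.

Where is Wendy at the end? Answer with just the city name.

Tracking Wendy's location:
Start: Wendy is in Oslo.
After move 1: Oslo -> Hanoi. Wendy is in Hanoi.
After move 2: Hanoi -> Paris. Wendy is in Paris.
After move 3: Paris -> Berlin. Wendy is in Berlin.
After move 4: Berlin -> Oslo. Wendy is in Oslo.
After move 5: Oslo -> Paris. Wendy is in Paris.
After move 6: Paris -> Vienna. Wendy is in Vienna.
After move 7: Vienna -> Hanoi. Wendy is in Hanoi.
After move 8: Hanoi -> Paris. Wendy is in Paris.
After move 9: Paris -> Berlin. Wendy is in Berlin.

Answer: Berlin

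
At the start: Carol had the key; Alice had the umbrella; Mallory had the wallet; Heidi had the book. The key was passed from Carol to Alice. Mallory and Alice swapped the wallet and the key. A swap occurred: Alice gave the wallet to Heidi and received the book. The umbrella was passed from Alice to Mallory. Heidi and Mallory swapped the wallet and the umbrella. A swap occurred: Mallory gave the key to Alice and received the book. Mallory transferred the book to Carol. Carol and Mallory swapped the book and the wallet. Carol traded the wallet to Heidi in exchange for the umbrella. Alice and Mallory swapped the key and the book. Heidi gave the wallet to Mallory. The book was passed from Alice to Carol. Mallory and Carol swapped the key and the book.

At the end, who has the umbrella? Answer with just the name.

Tracking all object holders:
Start: key:Carol, umbrella:Alice, wallet:Mallory, book:Heidi
Event 1 (give key: Carol -> Alice). State: key:Alice, umbrella:Alice, wallet:Mallory, book:Heidi
Event 2 (swap wallet<->key: now wallet:Alice, key:Mallory). State: key:Mallory, umbrella:Alice, wallet:Alice, book:Heidi
Event 3 (swap wallet<->book: now wallet:Heidi, book:Alice). State: key:Mallory, umbrella:Alice, wallet:Heidi, book:Alice
Event 4 (give umbrella: Alice -> Mallory). State: key:Mallory, umbrella:Mallory, wallet:Heidi, book:Alice
Event 5 (swap wallet<->umbrella: now wallet:Mallory, umbrella:Heidi). State: key:Mallory, umbrella:Heidi, wallet:Mallory, book:Alice
Event 6 (swap key<->book: now key:Alice, book:Mallory). State: key:Alice, umbrella:Heidi, wallet:Mallory, book:Mallory
Event 7 (give book: Mallory -> Carol). State: key:Alice, umbrella:Heidi, wallet:Mallory, book:Carol
Event 8 (swap book<->wallet: now book:Mallory, wallet:Carol). State: key:Alice, umbrella:Heidi, wallet:Carol, book:Mallory
Event 9 (swap wallet<->umbrella: now wallet:Heidi, umbrella:Carol). State: key:Alice, umbrella:Carol, wallet:Heidi, book:Mallory
Event 10 (swap key<->book: now key:Mallory, book:Alice). State: key:Mallory, umbrella:Carol, wallet:Heidi, book:Alice
Event 11 (give wallet: Heidi -> Mallory). State: key:Mallory, umbrella:Carol, wallet:Mallory, book:Alice
Event 12 (give book: Alice -> Carol). State: key:Mallory, umbrella:Carol, wallet:Mallory, book:Carol
Event 13 (swap key<->book: now key:Carol, book:Mallory). State: key:Carol, umbrella:Carol, wallet:Mallory, book:Mallory

Final state: key:Carol, umbrella:Carol, wallet:Mallory, book:Mallory
The umbrella is held by Carol.

Answer: Carol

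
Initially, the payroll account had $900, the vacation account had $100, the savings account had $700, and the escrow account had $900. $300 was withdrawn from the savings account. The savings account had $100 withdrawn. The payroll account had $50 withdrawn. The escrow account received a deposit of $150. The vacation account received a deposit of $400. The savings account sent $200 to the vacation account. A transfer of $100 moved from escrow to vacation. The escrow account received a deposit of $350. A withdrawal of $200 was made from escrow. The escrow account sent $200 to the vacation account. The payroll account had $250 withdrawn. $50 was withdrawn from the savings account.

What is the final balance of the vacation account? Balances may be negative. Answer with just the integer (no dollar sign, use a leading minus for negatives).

Tracking account balances step by step:
Start: payroll=900, vacation=100, savings=700, escrow=900
Event 1 (withdraw 300 from savings): savings: 700 - 300 = 400. Balances: payroll=900, vacation=100, savings=400, escrow=900
Event 2 (withdraw 100 from savings): savings: 400 - 100 = 300. Balances: payroll=900, vacation=100, savings=300, escrow=900
Event 3 (withdraw 50 from payroll): payroll: 900 - 50 = 850. Balances: payroll=850, vacation=100, savings=300, escrow=900
Event 4 (deposit 150 to escrow): escrow: 900 + 150 = 1050. Balances: payroll=850, vacation=100, savings=300, escrow=1050
Event 5 (deposit 400 to vacation): vacation: 100 + 400 = 500. Balances: payroll=850, vacation=500, savings=300, escrow=1050
Event 6 (transfer 200 savings -> vacation): savings: 300 - 200 = 100, vacation: 500 + 200 = 700. Balances: payroll=850, vacation=700, savings=100, escrow=1050
Event 7 (transfer 100 escrow -> vacation): escrow: 1050 - 100 = 950, vacation: 700 + 100 = 800. Balances: payroll=850, vacation=800, savings=100, escrow=950
Event 8 (deposit 350 to escrow): escrow: 950 + 350 = 1300. Balances: payroll=850, vacation=800, savings=100, escrow=1300
Event 9 (withdraw 200 from escrow): escrow: 1300 - 200 = 1100. Balances: payroll=850, vacation=800, savings=100, escrow=1100
Event 10 (transfer 200 escrow -> vacation): escrow: 1100 - 200 = 900, vacation: 800 + 200 = 1000. Balances: payroll=850, vacation=1000, savings=100, escrow=900
Event 11 (withdraw 250 from payroll): payroll: 850 - 250 = 600. Balances: payroll=600, vacation=1000, savings=100, escrow=900
Event 12 (withdraw 50 from savings): savings: 100 - 50 = 50. Balances: payroll=600, vacation=1000, savings=50, escrow=900

Final balance of vacation: 1000

Answer: 1000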